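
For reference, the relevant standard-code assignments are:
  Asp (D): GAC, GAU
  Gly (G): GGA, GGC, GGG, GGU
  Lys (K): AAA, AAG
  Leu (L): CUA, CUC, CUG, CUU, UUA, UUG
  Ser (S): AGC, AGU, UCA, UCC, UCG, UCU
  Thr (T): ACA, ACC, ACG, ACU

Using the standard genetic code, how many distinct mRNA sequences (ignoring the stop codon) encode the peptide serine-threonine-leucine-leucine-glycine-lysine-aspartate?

Ser: 6 codons.
Thr: 4 codons.
Leu: 6 codons.
Leu: 6 codons.
Gly: 4 codons.
Lys: 2 codons.
Asp: 2 codons.
6 × 4 × 6 × 6 × 4 × 2 × 2 = 13824.

13824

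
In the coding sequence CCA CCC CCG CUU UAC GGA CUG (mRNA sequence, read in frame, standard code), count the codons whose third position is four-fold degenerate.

6

Codon 1 CCA (Pro): third position 4-fold.
Codon 2 CCC (Pro): third position 4-fold.
Codon 3 CCG (Pro): third position 4-fold.
Codon 4 CUU (Leu): third position 4-fold.
Codon 5 UAC (Tyr): third position 2-fold.
Codon 6 GGA (Gly): third position 4-fold.
Codon 7 CUG (Leu): third position 4-fold.
Four-fold degenerate third positions: 6.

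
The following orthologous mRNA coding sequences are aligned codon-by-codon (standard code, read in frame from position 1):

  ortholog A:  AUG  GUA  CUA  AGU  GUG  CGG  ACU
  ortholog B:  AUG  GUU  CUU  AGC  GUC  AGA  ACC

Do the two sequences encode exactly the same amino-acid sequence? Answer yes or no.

yes

Codon 1: AUG Met / AUG Met — identical.
Codon 2: GUA Val / GUU Val — synonymous.
Codon 3: CUA Leu / CUU Leu — synonymous.
Codon 4: AGU Ser / AGC Ser — synonymous.
Codon 5: GUG Val / GUC Val — synonymous.
Codon 6: CGG Arg / AGA Arg — synonymous.
Codon 7: ACU Thr / ACC Thr — synonymous.
Nonsynonymous differences: 0 → same protein.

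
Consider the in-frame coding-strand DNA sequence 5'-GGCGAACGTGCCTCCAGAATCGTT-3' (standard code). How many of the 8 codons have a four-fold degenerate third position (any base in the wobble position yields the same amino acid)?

5

Codon 1 GGC (Gly): third position 4-fold.
Codon 2 GAA (Glu): third position 2-fold.
Codon 3 CGT (Arg): third position 4-fold.
Codon 4 GCC (Ala): third position 4-fold.
Codon 5 TCC (Ser): third position 4-fold.
Codon 6 AGA (Arg): third position 2-fold.
Codon 7 ATC (Ile): third position 3-fold.
Codon 8 GTT (Val): third position 4-fold.
Four-fold degenerate third positions: 5.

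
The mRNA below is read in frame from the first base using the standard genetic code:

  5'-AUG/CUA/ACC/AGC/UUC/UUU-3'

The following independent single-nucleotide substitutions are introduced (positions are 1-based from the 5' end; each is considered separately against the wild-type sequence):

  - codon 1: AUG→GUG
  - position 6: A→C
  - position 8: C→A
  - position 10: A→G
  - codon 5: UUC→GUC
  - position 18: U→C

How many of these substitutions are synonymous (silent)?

2

Codon 1: AUG (Met) → GUG (Val) — missense.
Codon 2: CUA (Leu) → CUC (Leu) — synonymous.
Codon 3: ACC (Thr) → AAC (Asn) — missense.
Codon 4: AGC (Ser) → GGC (Gly) — missense.
Codon 5: UUC (Phe) → GUC (Val) — missense.
Codon 6: UUU (Phe) → UUC (Phe) — synonymous.
Synonymous: 2 of 6.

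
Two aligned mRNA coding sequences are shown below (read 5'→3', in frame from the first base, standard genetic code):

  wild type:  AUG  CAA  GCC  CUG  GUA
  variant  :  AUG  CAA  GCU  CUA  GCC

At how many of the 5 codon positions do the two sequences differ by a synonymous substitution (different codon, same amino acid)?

Codon 1: AUG Met / AUG Met — identical.
Codon 2: CAA Gln / CAA Gln — identical.
Codon 3: GCC Ala / GCU Ala — synonymous.
Codon 4: CUG Leu / CUA Leu — synonymous.
Codon 5: GUA Val / GCC Ala — nonsynonymous.
Synonymous differences: 2.

2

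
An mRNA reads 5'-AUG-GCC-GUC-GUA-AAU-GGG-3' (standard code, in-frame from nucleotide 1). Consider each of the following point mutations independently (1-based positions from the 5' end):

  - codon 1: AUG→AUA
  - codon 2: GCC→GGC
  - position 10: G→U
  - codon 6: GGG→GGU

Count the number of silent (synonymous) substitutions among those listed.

Codon 1: AUG (Met) → AUA (Ile) — missense.
Codon 2: GCC (Ala) → GGC (Gly) — missense.
Codon 4: GUA (Val) → UUA (Leu) — missense.
Codon 6: GGG (Gly) → GGU (Gly) — synonymous.
Synonymous: 1 of 4.

1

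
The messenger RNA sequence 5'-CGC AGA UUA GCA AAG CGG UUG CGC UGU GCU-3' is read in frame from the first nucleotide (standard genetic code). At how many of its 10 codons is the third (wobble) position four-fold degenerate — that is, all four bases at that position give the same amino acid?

Codon 1 CGC (Arg): third position 4-fold.
Codon 2 AGA (Arg): third position 2-fold.
Codon 3 UUA (Leu): third position 2-fold.
Codon 4 GCA (Ala): third position 4-fold.
Codon 5 AAG (Lys): third position 2-fold.
Codon 6 CGG (Arg): third position 4-fold.
Codon 7 UUG (Leu): third position 2-fold.
Codon 8 CGC (Arg): third position 4-fold.
Codon 9 UGU (Cys): third position 2-fold.
Codon 10 GCU (Ala): third position 4-fold.
Four-fold degenerate third positions: 5.

5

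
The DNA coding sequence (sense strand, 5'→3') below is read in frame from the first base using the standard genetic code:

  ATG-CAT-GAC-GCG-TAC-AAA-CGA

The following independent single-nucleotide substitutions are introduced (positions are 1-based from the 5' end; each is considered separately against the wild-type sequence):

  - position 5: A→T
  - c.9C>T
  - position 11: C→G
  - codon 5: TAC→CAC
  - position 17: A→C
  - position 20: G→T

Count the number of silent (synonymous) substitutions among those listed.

1

Codon 2: CAT (His) → CTT (Leu) — missense.
Codon 3: GAC (Asp) → GAT (Asp) — synonymous.
Codon 4: GCG (Ala) → GGG (Gly) — missense.
Codon 5: TAC (Tyr) → CAC (His) — missense.
Codon 6: AAA (Lys) → ACA (Thr) — missense.
Codon 7: CGA (Arg) → CTA (Leu) — missense.
Synonymous: 1 of 6.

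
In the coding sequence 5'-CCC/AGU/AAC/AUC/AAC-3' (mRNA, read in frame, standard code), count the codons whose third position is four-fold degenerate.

1

Codon 1 CCC (Pro): third position 4-fold.
Codon 2 AGU (Ser): third position 2-fold.
Codon 3 AAC (Asn): third position 2-fold.
Codon 4 AUC (Ile): third position 3-fold.
Codon 5 AAC (Asn): third position 2-fold.
Four-fold degenerate third positions: 1.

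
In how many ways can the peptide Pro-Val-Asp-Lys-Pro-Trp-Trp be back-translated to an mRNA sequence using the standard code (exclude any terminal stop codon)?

Pro: 4 codons.
Val: 4 codons.
Asp: 2 codons.
Lys: 2 codons.
Pro: 4 codons.
Trp: 1 codon.
Trp: 1 codon.
4 × 4 × 2 × 2 × 4 × 1 × 1 = 256.

256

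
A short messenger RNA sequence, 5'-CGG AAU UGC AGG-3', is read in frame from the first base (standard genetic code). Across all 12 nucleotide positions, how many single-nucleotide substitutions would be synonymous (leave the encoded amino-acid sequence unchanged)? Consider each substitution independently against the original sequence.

Codon 1 (CGG, Arg): 4 synonymous substitutions.
Codon 2 (AAU, Asn): 1 synonymous substitution.
Codon 3 (UGC, Cys): 1 synonymous substitution.
Codon 4 (AGG, Arg): 2 synonymous substitutions.
Total: 4 + 1 + 1 + 2 = 8.

8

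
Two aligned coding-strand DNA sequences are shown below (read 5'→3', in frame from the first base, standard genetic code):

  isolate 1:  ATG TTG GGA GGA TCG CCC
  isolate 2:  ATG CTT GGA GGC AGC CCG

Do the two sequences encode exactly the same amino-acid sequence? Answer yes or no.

Codon 1: ATG Met / ATG Met — identical.
Codon 2: TTG Leu / CTT Leu — synonymous.
Codon 3: GGA Gly / GGA Gly — identical.
Codon 4: GGA Gly / GGC Gly — synonymous.
Codon 5: TCG Ser / AGC Ser — synonymous.
Codon 6: CCC Pro / CCG Pro — synonymous.
Nonsynonymous differences: 0 → same protein.

yes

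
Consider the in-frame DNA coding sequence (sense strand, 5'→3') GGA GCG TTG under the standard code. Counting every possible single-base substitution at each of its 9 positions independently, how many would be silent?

8

Codon 1 (GGA, Gly): 3 synonymous substitutions.
Codon 2 (GCG, Ala): 3 synonymous substitutions.
Codon 3 (TTG, Leu): 2 synonymous substitutions.
Total: 3 + 3 + 2 = 8.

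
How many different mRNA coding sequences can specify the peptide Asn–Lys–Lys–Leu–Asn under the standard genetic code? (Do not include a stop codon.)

Asn: 2 codons.
Lys: 2 codons.
Lys: 2 codons.
Leu: 6 codons.
Asn: 2 codons.
2 × 2 × 2 × 6 × 2 = 96.

96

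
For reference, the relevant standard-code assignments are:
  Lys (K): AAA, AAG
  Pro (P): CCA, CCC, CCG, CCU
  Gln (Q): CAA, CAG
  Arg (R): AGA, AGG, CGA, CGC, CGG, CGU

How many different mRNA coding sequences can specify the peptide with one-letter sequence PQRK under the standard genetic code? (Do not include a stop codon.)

96

Pro: 4 codons.
Gln: 2 codons.
Arg: 6 codons.
Lys: 2 codons.
4 × 2 × 6 × 2 = 96.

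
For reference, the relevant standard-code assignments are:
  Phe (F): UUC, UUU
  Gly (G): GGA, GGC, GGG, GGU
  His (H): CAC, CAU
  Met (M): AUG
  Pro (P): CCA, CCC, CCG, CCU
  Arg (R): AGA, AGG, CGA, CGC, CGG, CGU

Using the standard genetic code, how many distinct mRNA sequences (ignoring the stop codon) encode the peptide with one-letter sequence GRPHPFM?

1536

Gly: 4 codons.
Arg: 6 codons.
Pro: 4 codons.
His: 2 codons.
Pro: 4 codons.
Phe: 2 codons.
Met: 1 codon.
4 × 6 × 4 × 2 × 4 × 2 × 1 = 1536.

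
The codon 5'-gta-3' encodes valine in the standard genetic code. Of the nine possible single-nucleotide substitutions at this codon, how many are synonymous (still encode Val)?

Position 1: none → 0 synonymous.
Position 2: none → 0 synonymous.
Position 3: GTT, GTC, GTG → 3 synonymous.
Total: 0 + 0 + 3 = 3.

3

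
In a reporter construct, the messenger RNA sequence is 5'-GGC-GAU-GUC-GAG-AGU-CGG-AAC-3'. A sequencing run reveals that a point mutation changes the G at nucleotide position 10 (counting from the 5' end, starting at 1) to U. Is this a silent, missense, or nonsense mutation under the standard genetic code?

Position 10 falls in codon 4: GAG → Glu.
After the substitution the codon is UAG → Stop.
The new codon is a stop codon, so this is a nonsense mutation.

nonsense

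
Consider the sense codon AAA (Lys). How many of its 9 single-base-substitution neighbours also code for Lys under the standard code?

1

Position 1: none → 0 synonymous.
Position 2: none → 0 synonymous.
Position 3: AAG → 1 synonymous.
Total: 0 + 0 + 1 = 1.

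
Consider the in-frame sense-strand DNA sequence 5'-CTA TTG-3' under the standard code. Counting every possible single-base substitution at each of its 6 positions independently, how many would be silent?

6

Codon 1 (CTA, Leu): 4 synonymous substitutions.
Codon 2 (TTG, Leu): 2 synonymous substitutions.
Total: 4 + 2 = 6.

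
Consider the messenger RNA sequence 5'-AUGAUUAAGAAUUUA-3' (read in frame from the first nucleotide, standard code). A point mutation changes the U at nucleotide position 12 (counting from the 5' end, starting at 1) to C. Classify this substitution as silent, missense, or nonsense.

Position 12 falls in codon 4: AAU → Asn.
After the substitution the codon is AAC → Asn.
Both encode Asn, so the change is synonymous.

silent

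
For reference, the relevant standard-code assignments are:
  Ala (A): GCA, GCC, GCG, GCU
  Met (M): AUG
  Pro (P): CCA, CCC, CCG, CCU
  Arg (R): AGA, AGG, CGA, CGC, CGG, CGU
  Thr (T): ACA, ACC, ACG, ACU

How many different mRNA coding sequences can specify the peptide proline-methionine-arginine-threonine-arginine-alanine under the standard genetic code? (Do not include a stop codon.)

Pro: 4 codons.
Met: 1 codon.
Arg: 6 codons.
Thr: 4 codons.
Arg: 6 codons.
Ala: 4 codons.
4 × 1 × 6 × 4 × 6 × 4 = 2304.

2304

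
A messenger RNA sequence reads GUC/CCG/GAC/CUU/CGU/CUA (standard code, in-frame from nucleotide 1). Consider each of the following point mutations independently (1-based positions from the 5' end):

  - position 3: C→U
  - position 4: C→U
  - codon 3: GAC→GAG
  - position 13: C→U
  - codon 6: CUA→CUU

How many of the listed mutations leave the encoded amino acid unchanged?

Codon 1: GUC (Val) → GUU (Val) — synonymous.
Codon 2: CCG (Pro) → UCG (Ser) — missense.
Codon 3: GAC (Asp) → GAG (Glu) — missense.
Codon 5: CGU (Arg) → UGU (Cys) — missense.
Codon 6: CUA (Leu) → CUU (Leu) — synonymous.
Synonymous: 2 of 5.

2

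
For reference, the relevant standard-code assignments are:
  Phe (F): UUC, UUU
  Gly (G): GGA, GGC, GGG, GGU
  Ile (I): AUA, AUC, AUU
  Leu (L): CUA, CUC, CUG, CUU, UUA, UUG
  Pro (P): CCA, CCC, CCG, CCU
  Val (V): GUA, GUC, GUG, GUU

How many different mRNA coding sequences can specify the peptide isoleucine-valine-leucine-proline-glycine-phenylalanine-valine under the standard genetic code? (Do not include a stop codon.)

9216

Ile: 3 codons.
Val: 4 codons.
Leu: 6 codons.
Pro: 4 codons.
Gly: 4 codons.
Phe: 2 codons.
Val: 4 codons.
3 × 4 × 6 × 4 × 4 × 2 × 4 = 9216.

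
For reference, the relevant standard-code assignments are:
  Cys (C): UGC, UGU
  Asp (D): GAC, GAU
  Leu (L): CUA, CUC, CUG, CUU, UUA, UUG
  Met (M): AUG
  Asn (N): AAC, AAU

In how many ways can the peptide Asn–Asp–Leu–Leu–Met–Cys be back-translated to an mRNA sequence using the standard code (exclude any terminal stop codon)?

Asn: 2 codons.
Asp: 2 codons.
Leu: 6 codons.
Leu: 6 codons.
Met: 1 codon.
Cys: 2 codons.
2 × 2 × 6 × 6 × 1 × 2 = 288.

288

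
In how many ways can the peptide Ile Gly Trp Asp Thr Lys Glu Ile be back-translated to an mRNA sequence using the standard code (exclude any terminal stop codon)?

Ile: 3 codons.
Gly: 4 codons.
Trp: 1 codon.
Asp: 2 codons.
Thr: 4 codons.
Lys: 2 codons.
Glu: 2 codons.
Ile: 3 codons.
3 × 4 × 1 × 2 × 4 × 2 × 2 × 3 = 1152.

1152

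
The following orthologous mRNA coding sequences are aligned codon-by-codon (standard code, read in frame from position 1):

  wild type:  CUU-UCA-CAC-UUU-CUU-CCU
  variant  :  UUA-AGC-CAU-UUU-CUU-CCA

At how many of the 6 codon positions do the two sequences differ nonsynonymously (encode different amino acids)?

Codon 1: CUU Leu / UUA Leu — synonymous.
Codon 2: UCA Ser / AGC Ser — synonymous.
Codon 3: CAC His / CAU His — synonymous.
Codon 4: UUU Phe / UUU Phe — identical.
Codon 5: CUU Leu / CUU Leu — identical.
Codon 6: CCU Pro / CCA Pro — synonymous.
Nonsynonymous differences: 0.

0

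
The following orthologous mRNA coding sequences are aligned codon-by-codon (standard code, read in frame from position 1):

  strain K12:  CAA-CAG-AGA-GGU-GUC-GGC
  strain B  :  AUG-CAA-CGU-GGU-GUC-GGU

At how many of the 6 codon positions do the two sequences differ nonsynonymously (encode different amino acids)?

1

Codon 1: CAA Gln / AUG Met — nonsynonymous.
Codon 2: CAG Gln / CAA Gln — synonymous.
Codon 3: AGA Arg / CGU Arg — synonymous.
Codon 4: GGU Gly / GGU Gly — identical.
Codon 5: GUC Val / GUC Val — identical.
Codon 6: GGC Gly / GGU Gly — synonymous.
Nonsynonymous differences: 1.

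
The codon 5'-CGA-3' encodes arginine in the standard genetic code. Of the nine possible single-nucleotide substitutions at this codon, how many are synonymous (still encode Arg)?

4

Position 1: AGA → 1 synonymous.
Position 2: none → 0 synonymous.
Position 3: CGU, CGC, CGG → 3 synonymous.
Total: 1 + 0 + 3 = 4.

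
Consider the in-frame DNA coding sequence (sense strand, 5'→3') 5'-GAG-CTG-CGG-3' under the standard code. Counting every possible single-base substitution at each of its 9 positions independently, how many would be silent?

9

Codon 1 (GAG, Glu): 1 synonymous substitution.
Codon 2 (CTG, Leu): 4 synonymous substitutions.
Codon 3 (CGG, Arg): 4 synonymous substitutions.
Total: 1 + 4 + 4 = 9.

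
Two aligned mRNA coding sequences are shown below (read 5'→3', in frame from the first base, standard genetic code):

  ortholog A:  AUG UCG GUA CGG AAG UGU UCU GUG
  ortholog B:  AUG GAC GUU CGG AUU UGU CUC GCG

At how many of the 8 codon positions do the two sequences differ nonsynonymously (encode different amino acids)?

4

Codon 1: AUG Met / AUG Met — identical.
Codon 2: UCG Ser / GAC Asp — nonsynonymous.
Codon 3: GUA Val / GUU Val — synonymous.
Codon 4: CGG Arg / CGG Arg — identical.
Codon 5: AAG Lys / AUU Ile — nonsynonymous.
Codon 6: UGU Cys / UGU Cys — identical.
Codon 7: UCU Ser / CUC Leu — nonsynonymous.
Codon 8: GUG Val / GCG Ala — nonsynonymous.
Nonsynonymous differences: 4.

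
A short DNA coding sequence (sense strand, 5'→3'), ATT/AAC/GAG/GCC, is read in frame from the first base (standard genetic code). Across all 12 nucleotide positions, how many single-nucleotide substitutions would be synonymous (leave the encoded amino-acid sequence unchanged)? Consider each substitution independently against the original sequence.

7

Codon 1 (ATT, Ile): 2 synonymous substitutions.
Codon 2 (AAC, Asn): 1 synonymous substitution.
Codon 3 (GAG, Glu): 1 synonymous substitution.
Codon 4 (GCC, Ala): 3 synonymous substitutions.
Total: 2 + 1 + 1 + 3 = 7.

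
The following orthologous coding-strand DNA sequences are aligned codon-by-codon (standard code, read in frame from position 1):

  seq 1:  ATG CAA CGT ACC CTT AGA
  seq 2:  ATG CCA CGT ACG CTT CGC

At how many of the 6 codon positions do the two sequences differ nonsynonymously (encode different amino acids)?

1

Codon 1: ATG Met / ATG Met — identical.
Codon 2: CAA Gln / CCA Pro — nonsynonymous.
Codon 3: CGT Arg / CGT Arg — identical.
Codon 4: ACC Thr / ACG Thr — synonymous.
Codon 5: CTT Leu / CTT Leu — identical.
Codon 6: AGA Arg / CGC Arg — synonymous.
Nonsynonymous differences: 1.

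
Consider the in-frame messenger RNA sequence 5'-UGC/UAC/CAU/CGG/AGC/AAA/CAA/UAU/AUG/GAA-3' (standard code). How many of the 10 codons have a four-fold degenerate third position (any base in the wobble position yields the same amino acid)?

Codon 1 UGC (Cys): third position 2-fold.
Codon 2 UAC (Tyr): third position 2-fold.
Codon 3 CAU (His): third position 2-fold.
Codon 4 CGG (Arg): third position 4-fold.
Codon 5 AGC (Ser): third position 2-fold.
Codon 6 AAA (Lys): third position 2-fold.
Codon 7 CAA (Gln): third position 2-fold.
Codon 8 UAU (Tyr): third position 2-fold.
Codon 9 AUG (Met): third position 1-fold.
Codon 10 GAA (Glu): third position 2-fold.
Four-fold degenerate third positions: 1.

1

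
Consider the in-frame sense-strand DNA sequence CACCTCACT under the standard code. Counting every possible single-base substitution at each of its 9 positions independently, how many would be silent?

7

Codon 1 (CAC, His): 1 synonymous substitution.
Codon 2 (CTC, Leu): 3 synonymous substitutions.
Codon 3 (ACT, Thr): 3 synonymous substitutions.
Total: 1 + 3 + 3 = 7.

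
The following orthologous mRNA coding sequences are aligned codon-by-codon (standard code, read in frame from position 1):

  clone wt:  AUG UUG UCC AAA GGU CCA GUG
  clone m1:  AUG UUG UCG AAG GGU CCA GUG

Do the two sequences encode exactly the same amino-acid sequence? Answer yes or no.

yes

Codon 1: AUG Met / AUG Met — identical.
Codon 2: UUG Leu / UUG Leu — identical.
Codon 3: UCC Ser / UCG Ser — synonymous.
Codon 4: AAA Lys / AAG Lys — synonymous.
Codon 5: GGU Gly / GGU Gly — identical.
Codon 6: CCA Pro / CCA Pro — identical.
Codon 7: GUG Val / GUG Val — identical.
Nonsynonymous differences: 0 → same protein.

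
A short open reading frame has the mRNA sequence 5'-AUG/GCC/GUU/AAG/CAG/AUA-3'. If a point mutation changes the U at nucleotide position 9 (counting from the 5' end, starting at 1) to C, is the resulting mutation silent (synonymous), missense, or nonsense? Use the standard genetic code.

Position 9 falls in codon 3: GUU → Val.
After the substitution the codon is GUC → Val.
Both encode Val, so the change is synonymous.

silent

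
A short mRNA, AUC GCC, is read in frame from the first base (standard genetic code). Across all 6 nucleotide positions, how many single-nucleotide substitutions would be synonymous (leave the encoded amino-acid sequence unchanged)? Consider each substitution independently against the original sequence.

Codon 1 (AUC, Ile): 2 synonymous substitutions.
Codon 2 (GCC, Ala): 3 synonymous substitutions.
Total: 2 + 3 = 5.

5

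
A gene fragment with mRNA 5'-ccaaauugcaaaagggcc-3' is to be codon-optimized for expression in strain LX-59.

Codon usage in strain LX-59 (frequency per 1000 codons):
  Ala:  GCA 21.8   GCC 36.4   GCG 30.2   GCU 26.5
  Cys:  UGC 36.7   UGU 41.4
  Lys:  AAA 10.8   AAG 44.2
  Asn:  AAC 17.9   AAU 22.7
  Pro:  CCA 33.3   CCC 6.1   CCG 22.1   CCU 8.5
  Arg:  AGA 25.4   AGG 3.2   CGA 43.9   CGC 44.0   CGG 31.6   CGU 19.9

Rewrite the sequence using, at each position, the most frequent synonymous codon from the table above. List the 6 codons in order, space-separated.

CCA AAU UGU AAG CGC GCC

Codon 1 (Pro): best is CCA at 33.3.
Codon 2 (Asn): best is AAU at 22.7.
Codon 3 (Cys): best is UGU at 41.4.
Codon 4 (Lys): best is AAG at 44.2.
Codon 5 (Arg): best is CGC at 44.0.
Codon 6 (Ala): best is GCC at 36.4.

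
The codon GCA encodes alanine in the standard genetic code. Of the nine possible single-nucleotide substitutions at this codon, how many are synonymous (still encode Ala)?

3

Position 1: none → 0 synonymous.
Position 2: none → 0 synonymous.
Position 3: GCT, GCC, GCG → 3 synonymous.
Total: 0 + 0 + 3 = 3.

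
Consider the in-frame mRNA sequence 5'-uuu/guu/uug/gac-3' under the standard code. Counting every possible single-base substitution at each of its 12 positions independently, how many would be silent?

Codon 1 (UUU, Phe): 1 synonymous substitution.
Codon 2 (GUU, Val): 3 synonymous substitutions.
Codon 3 (UUG, Leu): 2 synonymous substitutions.
Codon 4 (GAC, Asp): 1 synonymous substitution.
Total: 1 + 3 + 2 + 1 = 7.

7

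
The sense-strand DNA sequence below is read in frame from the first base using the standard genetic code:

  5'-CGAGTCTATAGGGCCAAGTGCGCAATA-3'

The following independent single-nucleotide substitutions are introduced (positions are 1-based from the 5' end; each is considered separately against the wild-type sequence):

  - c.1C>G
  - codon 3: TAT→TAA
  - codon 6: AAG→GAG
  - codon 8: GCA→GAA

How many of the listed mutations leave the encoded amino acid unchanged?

Codon 1: CGA (Arg) → GGA (Gly) — missense.
Codon 3: TAT (Tyr) → TAA (Stop) — nonsense.
Codon 6: AAG (Lys) → GAG (Glu) — missense.
Codon 8: GCA (Ala) → GAA (Glu) — missense.
Synonymous: 0 of 4.

0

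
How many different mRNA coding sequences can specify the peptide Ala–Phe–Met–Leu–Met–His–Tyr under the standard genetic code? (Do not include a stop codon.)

Ala: 4 codons.
Phe: 2 codons.
Met: 1 codon.
Leu: 6 codons.
Met: 1 codon.
His: 2 codons.
Tyr: 2 codons.
4 × 2 × 1 × 6 × 1 × 2 × 2 = 192.

192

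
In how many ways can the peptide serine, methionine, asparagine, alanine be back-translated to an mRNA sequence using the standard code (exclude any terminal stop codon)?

48

Ser: 6 codons.
Met: 1 codon.
Asn: 2 codons.
Ala: 4 codons.
6 × 1 × 2 × 4 = 48.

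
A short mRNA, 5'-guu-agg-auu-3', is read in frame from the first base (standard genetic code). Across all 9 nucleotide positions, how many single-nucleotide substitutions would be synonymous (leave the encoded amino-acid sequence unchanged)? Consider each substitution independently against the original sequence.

7

Codon 1 (GUU, Val): 3 synonymous substitutions.
Codon 2 (AGG, Arg): 2 synonymous substitutions.
Codon 3 (AUU, Ile): 2 synonymous substitutions.
Total: 3 + 2 + 2 = 7.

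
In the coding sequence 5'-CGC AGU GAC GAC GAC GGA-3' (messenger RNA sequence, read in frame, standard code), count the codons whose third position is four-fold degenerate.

2

Codon 1 CGC (Arg): third position 4-fold.
Codon 2 AGU (Ser): third position 2-fold.
Codon 3 GAC (Asp): third position 2-fold.
Codon 4 GAC (Asp): third position 2-fold.
Codon 5 GAC (Asp): third position 2-fold.
Codon 6 GGA (Gly): third position 4-fold.
Four-fold degenerate third positions: 2.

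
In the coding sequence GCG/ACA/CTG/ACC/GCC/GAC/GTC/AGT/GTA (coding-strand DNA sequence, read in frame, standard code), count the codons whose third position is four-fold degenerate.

Codon 1 GCG (Ala): third position 4-fold.
Codon 2 ACA (Thr): third position 4-fold.
Codon 3 CTG (Leu): third position 4-fold.
Codon 4 ACC (Thr): third position 4-fold.
Codon 5 GCC (Ala): third position 4-fold.
Codon 6 GAC (Asp): third position 2-fold.
Codon 7 GTC (Val): third position 4-fold.
Codon 8 AGT (Ser): third position 2-fold.
Codon 9 GTA (Val): third position 4-fold.
Four-fold degenerate third positions: 7.

7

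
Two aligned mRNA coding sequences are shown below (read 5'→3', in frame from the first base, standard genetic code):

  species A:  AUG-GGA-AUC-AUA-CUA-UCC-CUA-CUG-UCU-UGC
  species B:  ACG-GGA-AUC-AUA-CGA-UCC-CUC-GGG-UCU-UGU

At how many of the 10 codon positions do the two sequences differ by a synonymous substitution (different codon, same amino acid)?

2

Codon 1: AUG Met / ACG Thr — nonsynonymous.
Codon 2: GGA Gly / GGA Gly — identical.
Codon 3: AUC Ile / AUC Ile — identical.
Codon 4: AUA Ile / AUA Ile — identical.
Codon 5: CUA Leu / CGA Arg — nonsynonymous.
Codon 6: UCC Ser / UCC Ser — identical.
Codon 7: CUA Leu / CUC Leu — synonymous.
Codon 8: CUG Leu / GGG Gly — nonsynonymous.
Codon 9: UCU Ser / UCU Ser — identical.
Codon 10: UGC Cys / UGU Cys — synonymous.
Synonymous differences: 2.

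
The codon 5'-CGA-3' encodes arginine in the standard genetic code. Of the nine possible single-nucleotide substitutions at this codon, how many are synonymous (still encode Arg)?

Position 1: AGA → 1 synonymous.
Position 2: none → 0 synonymous.
Position 3: CGT, CGC, CGG → 3 synonymous.
Total: 1 + 0 + 3 = 4.

4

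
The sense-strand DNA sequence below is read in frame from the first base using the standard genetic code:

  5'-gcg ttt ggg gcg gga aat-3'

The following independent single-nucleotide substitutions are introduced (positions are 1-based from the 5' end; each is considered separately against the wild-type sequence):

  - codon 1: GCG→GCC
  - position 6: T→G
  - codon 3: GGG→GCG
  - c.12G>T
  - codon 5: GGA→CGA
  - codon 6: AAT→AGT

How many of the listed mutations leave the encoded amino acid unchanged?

2

Codon 1: GCG (Ala) → GCC (Ala) — synonymous.
Codon 2: TTT (Phe) → TTG (Leu) — missense.
Codon 3: GGG (Gly) → GCG (Ala) — missense.
Codon 4: GCG (Ala) → GCT (Ala) — synonymous.
Codon 5: GGA (Gly) → CGA (Arg) — missense.
Codon 6: AAT (Asn) → AGT (Ser) — missense.
Synonymous: 2 of 6.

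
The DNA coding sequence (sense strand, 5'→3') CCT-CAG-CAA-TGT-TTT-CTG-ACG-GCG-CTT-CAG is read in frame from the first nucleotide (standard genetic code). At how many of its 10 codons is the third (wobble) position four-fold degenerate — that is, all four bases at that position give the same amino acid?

Codon 1 CCT (Pro): third position 4-fold.
Codon 2 CAG (Gln): third position 2-fold.
Codon 3 CAA (Gln): third position 2-fold.
Codon 4 TGT (Cys): third position 2-fold.
Codon 5 TTT (Phe): third position 2-fold.
Codon 6 CTG (Leu): third position 4-fold.
Codon 7 ACG (Thr): third position 4-fold.
Codon 8 GCG (Ala): third position 4-fold.
Codon 9 CTT (Leu): third position 4-fold.
Codon 10 CAG (Gln): third position 2-fold.
Four-fold degenerate third positions: 5.

5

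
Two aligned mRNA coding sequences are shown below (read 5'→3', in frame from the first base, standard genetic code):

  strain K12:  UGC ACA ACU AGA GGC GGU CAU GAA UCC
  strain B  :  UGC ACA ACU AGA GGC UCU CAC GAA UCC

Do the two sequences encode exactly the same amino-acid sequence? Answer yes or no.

no

Codon 1: UGC Cys / UGC Cys — identical.
Codon 2: ACA Thr / ACA Thr — identical.
Codon 3: ACU Thr / ACU Thr — identical.
Codon 4: AGA Arg / AGA Arg — identical.
Codon 5: GGC Gly / GGC Gly — identical.
Codon 6: GGU Gly / UCU Ser — nonsynonymous.
Codon 7: CAU His / CAC His — synonymous.
Codon 8: GAA Glu / GAA Glu — identical.
Codon 9: UCC Ser / UCC Ser — identical.
Nonsynonymous differences: 1 → different protein.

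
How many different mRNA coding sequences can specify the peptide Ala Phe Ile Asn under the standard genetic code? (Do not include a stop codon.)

Ala: 4 codons.
Phe: 2 codons.
Ile: 3 codons.
Asn: 2 codons.
4 × 2 × 3 × 2 = 48.

48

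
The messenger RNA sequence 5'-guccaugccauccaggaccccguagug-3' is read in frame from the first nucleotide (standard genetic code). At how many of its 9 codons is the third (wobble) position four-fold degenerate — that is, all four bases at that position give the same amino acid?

Codon 1 GUC (Val): third position 4-fold.
Codon 2 CAU (His): third position 2-fold.
Codon 3 GCC (Ala): third position 4-fold.
Codon 4 AUC (Ile): third position 3-fold.
Codon 5 CAG (Gln): third position 2-fold.
Codon 6 GAC (Asp): third position 2-fold.
Codon 7 CCC (Pro): third position 4-fold.
Codon 8 GUA (Val): third position 4-fold.
Codon 9 GUG (Val): third position 4-fold.
Four-fold degenerate third positions: 5.

5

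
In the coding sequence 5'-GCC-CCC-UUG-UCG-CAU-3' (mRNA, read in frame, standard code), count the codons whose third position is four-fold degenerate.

3

Codon 1 GCC (Ala): third position 4-fold.
Codon 2 CCC (Pro): third position 4-fold.
Codon 3 UUG (Leu): third position 2-fold.
Codon 4 UCG (Ser): third position 4-fold.
Codon 5 CAU (His): third position 2-fold.
Four-fold degenerate third positions: 3.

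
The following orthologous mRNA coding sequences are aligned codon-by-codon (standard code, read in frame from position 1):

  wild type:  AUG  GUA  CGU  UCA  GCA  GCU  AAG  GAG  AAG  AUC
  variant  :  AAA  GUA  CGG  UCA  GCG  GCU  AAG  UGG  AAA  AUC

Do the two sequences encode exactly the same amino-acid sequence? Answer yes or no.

no

Codon 1: AUG Met / AAA Lys — nonsynonymous.
Codon 2: GUA Val / GUA Val — identical.
Codon 3: CGU Arg / CGG Arg — synonymous.
Codon 4: UCA Ser / UCA Ser — identical.
Codon 5: GCA Ala / GCG Ala — synonymous.
Codon 6: GCU Ala / GCU Ala — identical.
Codon 7: AAG Lys / AAG Lys — identical.
Codon 8: GAG Glu / UGG Trp — nonsynonymous.
Codon 9: AAG Lys / AAA Lys — synonymous.
Codon 10: AUC Ile / AUC Ile — identical.
Nonsynonymous differences: 2 → different protein.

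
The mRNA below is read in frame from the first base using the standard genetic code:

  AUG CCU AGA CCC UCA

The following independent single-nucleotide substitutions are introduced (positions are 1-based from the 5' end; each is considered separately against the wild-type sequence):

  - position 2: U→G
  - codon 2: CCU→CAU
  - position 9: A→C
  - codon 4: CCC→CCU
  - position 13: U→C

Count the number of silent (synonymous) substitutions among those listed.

Codon 1: AUG (Met) → AGG (Arg) — missense.
Codon 2: CCU (Pro) → CAU (His) — missense.
Codon 3: AGA (Arg) → AGC (Ser) — missense.
Codon 4: CCC (Pro) → CCU (Pro) — synonymous.
Codon 5: UCA (Ser) → CCA (Pro) — missense.
Synonymous: 1 of 5.

1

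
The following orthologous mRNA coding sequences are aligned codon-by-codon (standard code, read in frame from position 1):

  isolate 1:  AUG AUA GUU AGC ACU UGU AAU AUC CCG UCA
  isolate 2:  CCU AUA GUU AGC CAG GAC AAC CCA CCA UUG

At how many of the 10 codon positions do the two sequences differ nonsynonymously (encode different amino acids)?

Codon 1: AUG Met / CCU Pro — nonsynonymous.
Codon 2: AUA Ile / AUA Ile — identical.
Codon 3: GUU Val / GUU Val — identical.
Codon 4: AGC Ser / AGC Ser — identical.
Codon 5: ACU Thr / CAG Gln — nonsynonymous.
Codon 6: UGU Cys / GAC Asp — nonsynonymous.
Codon 7: AAU Asn / AAC Asn — synonymous.
Codon 8: AUC Ile / CCA Pro — nonsynonymous.
Codon 9: CCG Pro / CCA Pro — synonymous.
Codon 10: UCA Ser / UUG Leu — nonsynonymous.
Nonsynonymous differences: 5.

5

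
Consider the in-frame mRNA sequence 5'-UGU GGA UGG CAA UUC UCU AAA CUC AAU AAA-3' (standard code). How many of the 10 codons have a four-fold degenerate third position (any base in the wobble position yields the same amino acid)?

3

Codon 1 UGU (Cys): third position 2-fold.
Codon 2 GGA (Gly): third position 4-fold.
Codon 3 UGG (Trp): third position 1-fold.
Codon 4 CAA (Gln): third position 2-fold.
Codon 5 UUC (Phe): third position 2-fold.
Codon 6 UCU (Ser): third position 4-fold.
Codon 7 AAA (Lys): third position 2-fold.
Codon 8 CUC (Leu): third position 4-fold.
Codon 9 AAU (Asn): third position 2-fold.
Codon 10 AAA (Lys): third position 2-fold.
Four-fold degenerate third positions: 3.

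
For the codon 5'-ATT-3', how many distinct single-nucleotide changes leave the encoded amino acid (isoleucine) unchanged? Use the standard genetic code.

Position 1: none → 0 synonymous.
Position 2: none → 0 synonymous.
Position 3: ATC, ATA → 2 synonymous.
Total: 0 + 0 + 2 = 2.

2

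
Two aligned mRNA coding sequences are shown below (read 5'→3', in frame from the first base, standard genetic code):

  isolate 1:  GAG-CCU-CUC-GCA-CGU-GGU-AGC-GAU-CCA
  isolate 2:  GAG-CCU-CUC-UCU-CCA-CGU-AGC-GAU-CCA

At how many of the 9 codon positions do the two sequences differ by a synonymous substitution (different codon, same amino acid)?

Codon 1: GAG Glu / GAG Glu — identical.
Codon 2: CCU Pro / CCU Pro — identical.
Codon 3: CUC Leu / CUC Leu — identical.
Codon 4: GCA Ala / UCU Ser — nonsynonymous.
Codon 5: CGU Arg / CCA Pro — nonsynonymous.
Codon 6: GGU Gly / CGU Arg — nonsynonymous.
Codon 7: AGC Ser / AGC Ser — identical.
Codon 8: GAU Asp / GAU Asp — identical.
Codon 9: CCA Pro / CCA Pro — identical.
Synonymous differences: 0.

0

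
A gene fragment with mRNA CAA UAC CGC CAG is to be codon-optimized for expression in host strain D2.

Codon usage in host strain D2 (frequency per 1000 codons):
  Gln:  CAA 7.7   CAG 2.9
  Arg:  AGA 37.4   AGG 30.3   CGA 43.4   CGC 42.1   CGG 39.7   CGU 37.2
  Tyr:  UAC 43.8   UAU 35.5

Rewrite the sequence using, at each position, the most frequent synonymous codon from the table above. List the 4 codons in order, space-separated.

CAA UAC CGA CAA

Codon 1 (Gln): best is CAA at 7.7.
Codon 2 (Tyr): best is UAC at 43.8.
Codon 3 (Arg): best is CGA at 43.4.
Codon 4 (Gln): best is CAA at 7.7.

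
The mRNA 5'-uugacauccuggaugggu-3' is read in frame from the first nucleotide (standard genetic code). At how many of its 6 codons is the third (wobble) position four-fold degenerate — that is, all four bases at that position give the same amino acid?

3

Codon 1 UUG (Leu): third position 2-fold.
Codon 2 ACA (Thr): third position 4-fold.
Codon 3 UCC (Ser): third position 4-fold.
Codon 4 UGG (Trp): third position 1-fold.
Codon 5 AUG (Met): third position 1-fold.
Codon 6 GGU (Gly): third position 4-fold.
Four-fold degenerate third positions: 3.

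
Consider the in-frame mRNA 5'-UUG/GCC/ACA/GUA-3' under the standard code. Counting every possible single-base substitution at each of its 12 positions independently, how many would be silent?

11

Codon 1 (UUG, Leu): 2 synonymous substitutions.
Codon 2 (GCC, Ala): 3 synonymous substitutions.
Codon 3 (ACA, Thr): 3 synonymous substitutions.
Codon 4 (GUA, Val): 3 synonymous substitutions.
Total: 2 + 3 + 3 + 3 = 11.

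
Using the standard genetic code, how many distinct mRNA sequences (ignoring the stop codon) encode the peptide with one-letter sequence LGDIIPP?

6912

Leu: 6 codons.
Gly: 4 codons.
Asp: 2 codons.
Ile: 3 codons.
Ile: 3 codons.
Pro: 4 codons.
Pro: 4 codons.
6 × 4 × 2 × 3 × 3 × 4 × 4 = 6912.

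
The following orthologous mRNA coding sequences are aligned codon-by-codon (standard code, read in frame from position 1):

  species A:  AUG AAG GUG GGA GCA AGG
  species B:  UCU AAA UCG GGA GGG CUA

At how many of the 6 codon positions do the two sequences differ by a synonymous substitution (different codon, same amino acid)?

Codon 1: AUG Met / UCU Ser — nonsynonymous.
Codon 2: AAG Lys / AAA Lys — synonymous.
Codon 3: GUG Val / UCG Ser — nonsynonymous.
Codon 4: GGA Gly / GGA Gly — identical.
Codon 5: GCA Ala / GGG Gly — nonsynonymous.
Codon 6: AGG Arg / CUA Leu — nonsynonymous.
Synonymous differences: 1.

1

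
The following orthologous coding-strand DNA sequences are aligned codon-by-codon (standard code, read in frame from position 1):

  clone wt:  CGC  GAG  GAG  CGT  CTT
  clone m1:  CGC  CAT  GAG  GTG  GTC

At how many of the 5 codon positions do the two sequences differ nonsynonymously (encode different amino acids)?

3

Codon 1: CGC Arg / CGC Arg — identical.
Codon 2: GAG Glu / CAT His — nonsynonymous.
Codon 3: GAG Glu / GAG Glu — identical.
Codon 4: CGT Arg / GTG Val — nonsynonymous.
Codon 5: CTT Leu / GTC Val — nonsynonymous.
Nonsynonymous differences: 3.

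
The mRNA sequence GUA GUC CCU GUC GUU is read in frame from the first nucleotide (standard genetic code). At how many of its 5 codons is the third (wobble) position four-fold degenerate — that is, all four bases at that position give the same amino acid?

Codon 1 GUA (Val): third position 4-fold.
Codon 2 GUC (Val): third position 4-fold.
Codon 3 CCU (Pro): third position 4-fold.
Codon 4 GUC (Val): third position 4-fold.
Codon 5 GUU (Val): third position 4-fold.
Four-fold degenerate third positions: 5.

5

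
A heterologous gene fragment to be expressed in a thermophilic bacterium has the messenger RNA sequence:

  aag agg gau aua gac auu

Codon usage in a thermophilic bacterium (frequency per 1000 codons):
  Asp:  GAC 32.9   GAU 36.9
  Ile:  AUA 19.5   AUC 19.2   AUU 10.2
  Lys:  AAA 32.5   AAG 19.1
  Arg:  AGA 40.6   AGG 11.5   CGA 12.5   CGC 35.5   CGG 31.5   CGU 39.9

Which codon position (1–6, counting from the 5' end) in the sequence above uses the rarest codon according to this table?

6

Codon 1 AAG (Lys): 19.1 per 1000.
Codon 2 AGG (Arg): 11.5 per 1000.
Codon 3 GAU (Asp): 36.9 per 1000.
Codon 4 AUA (Ile): 19.5 per 1000.
Codon 5 GAC (Asp): 32.9 per 1000.
Codon 6 AUU (Ile): 10.2 per 1000.
Lowest frequency is 10.2 at codon 6.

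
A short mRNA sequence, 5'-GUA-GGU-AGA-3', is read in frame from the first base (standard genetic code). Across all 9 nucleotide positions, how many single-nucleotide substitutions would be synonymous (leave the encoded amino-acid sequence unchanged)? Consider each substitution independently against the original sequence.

8

Codon 1 (GUA, Val): 3 synonymous substitutions.
Codon 2 (GGU, Gly): 3 synonymous substitutions.
Codon 3 (AGA, Arg): 2 synonymous substitutions.
Total: 3 + 3 + 2 = 8.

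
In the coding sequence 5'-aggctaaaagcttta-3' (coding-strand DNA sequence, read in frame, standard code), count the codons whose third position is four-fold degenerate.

Codon 1 AGG (Arg): third position 2-fold.
Codon 2 CTA (Leu): third position 4-fold.
Codon 3 AAA (Lys): third position 2-fold.
Codon 4 GCT (Ala): third position 4-fold.
Codon 5 TTA (Leu): third position 2-fold.
Four-fold degenerate third positions: 2.

2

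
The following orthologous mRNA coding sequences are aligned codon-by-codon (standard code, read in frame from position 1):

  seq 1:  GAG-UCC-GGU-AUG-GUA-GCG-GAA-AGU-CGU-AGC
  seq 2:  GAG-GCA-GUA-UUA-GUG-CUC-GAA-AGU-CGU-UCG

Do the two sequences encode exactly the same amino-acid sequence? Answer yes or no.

Codon 1: GAG Glu / GAG Glu — identical.
Codon 2: UCC Ser / GCA Ala — nonsynonymous.
Codon 3: GGU Gly / GUA Val — nonsynonymous.
Codon 4: AUG Met / UUA Leu — nonsynonymous.
Codon 5: GUA Val / GUG Val — synonymous.
Codon 6: GCG Ala / CUC Leu — nonsynonymous.
Codon 7: GAA Glu / GAA Glu — identical.
Codon 8: AGU Ser / AGU Ser — identical.
Codon 9: CGU Arg / CGU Arg — identical.
Codon 10: AGC Ser / UCG Ser — synonymous.
Nonsynonymous differences: 4 → different protein.

no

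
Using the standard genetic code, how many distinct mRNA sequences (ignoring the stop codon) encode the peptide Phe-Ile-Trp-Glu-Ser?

Phe: 2 codons.
Ile: 3 codons.
Trp: 1 codon.
Glu: 2 codons.
Ser: 6 codons.
2 × 3 × 1 × 2 × 6 = 72.

72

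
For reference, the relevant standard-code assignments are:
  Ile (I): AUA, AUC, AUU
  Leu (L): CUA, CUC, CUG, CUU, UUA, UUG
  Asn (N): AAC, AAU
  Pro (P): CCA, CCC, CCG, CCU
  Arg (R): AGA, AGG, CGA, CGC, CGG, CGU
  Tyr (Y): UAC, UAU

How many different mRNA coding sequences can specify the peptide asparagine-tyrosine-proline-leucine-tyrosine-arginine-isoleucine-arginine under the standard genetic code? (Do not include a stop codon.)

Asn: 2 codons.
Tyr: 2 codons.
Pro: 4 codons.
Leu: 6 codons.
Tyr: 2 codons.
Arg: 6 codons.
Ile: 3 codons.
Arg: 6 codons.
2 × 2 × 4 × 6 × 2 × 6 × 3 × 6 = 20736.

20736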